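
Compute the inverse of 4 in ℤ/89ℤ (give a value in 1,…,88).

67

89 = 22·4 + 1
4 = 4·1 + 0
Back-substituting gives 4·67 ≡ 1 (mod 89).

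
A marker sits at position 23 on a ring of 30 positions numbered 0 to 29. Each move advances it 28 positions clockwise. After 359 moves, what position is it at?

359·28 = 10052.
10052 = 335·30 + 2, so 10052 mod 30 = 2.
(23 + 2) mod 30 = 25.

25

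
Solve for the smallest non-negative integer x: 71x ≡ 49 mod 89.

71⁻¹ ≡ 84 (mod 89) because 71·84 = 5964 = 67·89 + 1.
Multiplying both sides by 84: x ≡ 84·49 = 4116 ≡ 22 (mod 89).

22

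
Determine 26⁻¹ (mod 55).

36

26·36 = 936 = 17·55 + 1, so 26⁻¹ ≡ 36 (mod 55).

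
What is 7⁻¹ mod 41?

6

7·6 = 42 = 1·41 + 1, so 7⁻¹ ≡ 6 (mod 41).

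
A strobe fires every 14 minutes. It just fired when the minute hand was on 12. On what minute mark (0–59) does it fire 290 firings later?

52

290·14 = 4060.
4060 = 67·60 + 40, so 4060 mod 60 = 40.
(12 + 40) mod 60 = 52.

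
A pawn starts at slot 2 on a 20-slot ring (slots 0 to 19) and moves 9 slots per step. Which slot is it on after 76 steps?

6

76·9 = 684.
684 mod 20 = 4 (since 34·20 = 680).
(2 + 4) mod 20 = 6.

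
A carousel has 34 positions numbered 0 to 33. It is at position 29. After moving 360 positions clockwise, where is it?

Dividing 360 by 34 gives quotient 10 and remainder 20.
(29 + 20) mod 34 = 15.

15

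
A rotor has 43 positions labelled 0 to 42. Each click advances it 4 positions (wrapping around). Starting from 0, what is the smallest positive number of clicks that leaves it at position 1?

11

4·11 = 44 = 1·43 + 1, so 4⁻¹ ≡ 11 (mod 43).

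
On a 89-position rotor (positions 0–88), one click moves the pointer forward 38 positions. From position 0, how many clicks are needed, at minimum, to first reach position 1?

89 = 2·38 + 13
38 = 2·13 + 12
13 = 1·12 + 1
12 = 12·1 + 0
Back-substituting gives 38·82 ≡ 1 (mod 89).

82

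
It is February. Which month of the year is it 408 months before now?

February

408 = 34·12 + 0, so 408 mod 12 = 0.
February − 0 months → February.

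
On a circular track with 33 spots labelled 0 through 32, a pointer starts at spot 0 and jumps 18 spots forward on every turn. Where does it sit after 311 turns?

311·18 = 5598.
5598 − 169·33 = 21, so 5598 ≡ 21 (mod 33).
(0 + 21) mod 33 = 21.

21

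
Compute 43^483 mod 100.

By repeated squaring mod 100: 43^1≡43, 43^2≡49, 43^4≡1, 43^8≡1, 43^16≡1, 43^32≡1, 43^64≡1, 43^128≡1, 43^256≡1.
483 = 1 + 2 + 32 + 64 + 128 + 256, so 43^483 ≡ 43·49·1·1·1·1 ≡ 7 (mod 100).

7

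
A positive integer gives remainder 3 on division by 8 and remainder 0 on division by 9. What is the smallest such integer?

x ≡ 3 (mod 8) gives x ∈ {3, 11, 19, 27}.
The first of these with x mod 9 = 0 is 27.

27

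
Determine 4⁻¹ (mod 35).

35 = 8·4 + 3
4 = 1·3 + 1
3 = 3·1 + 0
Back-substituting gives 4·9 ≡ 1 (mod 35).

9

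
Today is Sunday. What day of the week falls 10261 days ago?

10261 − 1465·7 = 6, so 10261 ≡ 6 (mod 7).
Sunday − 6 days → Monday.

Monday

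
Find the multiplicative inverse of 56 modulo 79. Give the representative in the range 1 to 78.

56·24 = 1344 = 17·79 + 1, so 56⁻¹ ≡ 24 (mod 79).

24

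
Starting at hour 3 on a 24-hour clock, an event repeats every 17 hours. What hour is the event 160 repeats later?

160·17 = 2720.
2720 − 113·24 = 8, so 2720 ≡ 8 (mod 24).
(3 + 8) mod 24 = 11.

11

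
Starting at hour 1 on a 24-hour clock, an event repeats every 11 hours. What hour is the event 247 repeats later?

247·11 = 2717.
2717 mod 24 = 5 (since 113·24 = 2712).
(1 + 5) mod 24 = 6.

6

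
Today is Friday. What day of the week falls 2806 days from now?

Dividing 2806 by 7 gives quotient 400 and remainder 6.
Friday + 6 days → Thursday.

Thursday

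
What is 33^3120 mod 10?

1

The units digit of 33^n cycles with period 4: 3, 9, 7, 1, …
3120 mod 4 = 0, so the last digit matches 3^4 = 1.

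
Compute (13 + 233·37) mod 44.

233·37 = 8621.
8621 = 195·44 + 41, so 8621 mod 44 = 41.
(13 + 41) mod 44 = 10.

10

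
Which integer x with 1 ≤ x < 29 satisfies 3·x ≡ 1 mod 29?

29 = 9·3 + 2
3 = 1·2 + 1
2 = 2·1 + 0
Back-substituting gives 3·10 ≡ 1 (mod 29).

10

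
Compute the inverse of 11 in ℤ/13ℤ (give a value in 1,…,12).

13 = 1·11 + 2
11 = 5·2 + 1
2 = 2·1 + 0
Back-substituting gives 11·6 ≡ 1 (mod 13).

6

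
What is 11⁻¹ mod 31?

31 = 2·11 + 9
11 = 1·9 + 2
9 = 4·2 + 1
2 = 2·1 + 0
Back-substituting gives 11·17 ≡ 1 (mod 31).

17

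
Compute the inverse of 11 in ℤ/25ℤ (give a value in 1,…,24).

25 = 2·11 + 3
11 = 3·3 + 2
3 = 1·2 + 1
2 = 2·1 + 0
Back-substituting gives 11·16 ≡ 1 (mod 25).

16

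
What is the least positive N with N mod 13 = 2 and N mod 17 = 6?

210

x ≡ 2 (mod 13) gives x ∈ {2, 15, 28, 41, 54, 67, 80, 93, …}.
The first of these with x mod 17 = 6 is 210.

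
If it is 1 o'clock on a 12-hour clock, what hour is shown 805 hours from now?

2

Dividing 805 by 12 gives quotient 67 and remainder 1.
1 + 1 → 2 on a 12-hour dial.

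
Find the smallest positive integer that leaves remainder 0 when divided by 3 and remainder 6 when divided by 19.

6

Since 19·1 ≡ 1 (mod 3), take x = 6 + 19·((0−6)·1 mod 3) = 6 + 19·0 = 6.
Check: 6 mod 3 = 0, 6 mod 19 = 6.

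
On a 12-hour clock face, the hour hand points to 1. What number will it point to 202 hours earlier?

3

202 − 16·12 = 10, so 202 ≡ 10 (mod 12).
1 − 10 → 3 on a 12-hour dial.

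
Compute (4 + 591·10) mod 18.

10

591·10 = 5910.
5910 = 328·18 + 6, so 5910 mod 18 = 6.
(4 + 6) mod 18 = 10.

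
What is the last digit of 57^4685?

7

Powers of 7 mod 10 repeat with period 4: 7, 9, 3, 1.
4685 leaves remainder 1 on division by 4, so 57^4685 ends in 7.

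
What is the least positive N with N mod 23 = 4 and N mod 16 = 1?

257

Since 16·13 ≡ 1 (mod 23), take x = 1 + 16·((4−1)·13 mod 23) = 1 + 16·16 = 257.
Check: 257 mod 23 = 4, 257 mod 16 = 1.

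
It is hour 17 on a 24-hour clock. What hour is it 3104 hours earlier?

9

3104 = 129·24 + 8, so 3104 mod 24 = 8.
(17 − 8) mod 24 = 9.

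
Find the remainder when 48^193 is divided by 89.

24

Successive squares of 48 mod 89: 48^1≡48, 48^2≡79, 48^4≡11, 48^8≡32, 48^16≡45, 48^32≡67, 48^64≡39, 48^128≡8.
193 = 1 + 64 + 128, so 48^193 ≡ 48·39·8 ≡ 24 (mod 89).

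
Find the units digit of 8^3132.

6

The units digit of 8^n cycles with period 4: 8, 4, 2, 6, …
3132 leaves remainder 0 on division by 4, so 8^3132 ends in 6.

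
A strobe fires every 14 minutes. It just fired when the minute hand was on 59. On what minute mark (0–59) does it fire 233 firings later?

233·14 = 3262.
3262 − 54·60 = 22, so 3262 ≡ 22 (mod 60).
(59 + 22) mod 60 = 21.

21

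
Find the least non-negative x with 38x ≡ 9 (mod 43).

The inverse of 38 mod 43 is 17 (since 38·17 = 646 ≡ 1).
Multiplying both sides by 17: x ≡ 17·9 = 153 ≡ 24 (mod 43).

24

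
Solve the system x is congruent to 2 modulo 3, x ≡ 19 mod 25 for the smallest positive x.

44

x ≡ 2 (mod 3) gives x ∈ {2, 5, 8, 11, 14, 17, 20, 23, …}.
The first of these with x mod 25 = 19 is 44.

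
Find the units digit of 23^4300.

1

Powers of 3 mod 10 repeat with period 4: 3, 9, 7, 1.
4300 mod 4 = 0, so the last digit matches 3^4 = 1.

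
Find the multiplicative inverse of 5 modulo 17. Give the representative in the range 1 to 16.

5·7 = 35 = 2·17 + 1, so 5⁻¹ ≡ 7 (mod 17).

7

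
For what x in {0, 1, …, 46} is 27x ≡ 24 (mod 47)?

27

The inverse of 27 mod 47 is 7 (since 27·7 = 189 ≡ 1).
So x ≡ 7·24 = 168 ≡ 27 (mod 47).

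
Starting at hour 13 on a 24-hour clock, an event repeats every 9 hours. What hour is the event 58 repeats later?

7

58·9 = 522.
522 − 21·24 = 18, so 522 ≡ 18 (mod 24).
(13 + 18) mod 24 = 7.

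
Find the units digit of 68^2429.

Last digits of 8^n: 8, 4, 2, 6 (period 4).
2429 leaves remainder 1 on division by 4, so 68^2429 ends in 8.

8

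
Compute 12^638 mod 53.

By repeated squaring mod 53: 12^1≡12, 12^2≡38, 12^4≡13, 12^8≡10, 12^16≡47, 12^32≡36, 12^64≡24, 12^128≡46, 12^256≡49, 12^512≡16.
Since 638 = 2 + 4 + 8 + 16 + 32 + 64 + 512 in binary, 12^638 ≡ 38·13·10·47·36·24·16 ≡ 11 (mod 53).

11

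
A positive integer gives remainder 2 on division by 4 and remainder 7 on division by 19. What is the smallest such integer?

x ≡ 2 (mod 4) gives x ∈ {2, 6, 10, 14, 18, 22, 26}.
The first of these with x mod 19 = 7 is 26.

26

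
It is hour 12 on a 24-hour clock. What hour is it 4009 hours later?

4009 mod 24 = 1 (since 167·24 = 4008).
(12 + 1) mod 24 = 13.

13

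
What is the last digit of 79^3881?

Last digits of 9^n: 9, 1 (period 2).
3881 mod 2 = 1, so the last digit matches 9^1 = 9.

9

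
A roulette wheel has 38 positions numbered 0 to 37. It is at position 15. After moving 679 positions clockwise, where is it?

10

679 − 17·38 = 33, so 679 ≡ 33 (mod 38).
(15 + 33) mod 38 = 10.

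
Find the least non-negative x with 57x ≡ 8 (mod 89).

22

57⁻¹ ≡ 25 (mod 89) because 57·25 = 1425 = 16·89 + 1.
So x ≡ 25·8 = 200 ≡ 22 (mod 89).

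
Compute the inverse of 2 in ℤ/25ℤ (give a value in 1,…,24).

25 = 12·2 + 1
2 = 2·1 + 0
Back-substituting gives 2·13 ≡ 1 (mod 25).

13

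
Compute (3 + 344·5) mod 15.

13

344·5 = 1720.
Dividing 1720 by 15 gives quotient 114 and remainder 10.
(3 + 10) mod 15 = 13.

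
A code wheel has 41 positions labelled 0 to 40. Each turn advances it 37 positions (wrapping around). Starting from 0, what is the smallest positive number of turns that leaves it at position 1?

41 = 1·37 + 4
37 = 9·4 + 1
4 = 4·1 + 0
Back-substituting gives 37·10 ≡ 1 (mod 41).

10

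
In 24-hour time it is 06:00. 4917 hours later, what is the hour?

3

Dividing 4917 by 24 gives quotient 204 and remainder 21.
(6 + 21) mod 24 = 3.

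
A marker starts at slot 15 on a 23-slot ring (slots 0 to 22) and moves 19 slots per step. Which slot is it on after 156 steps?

12

156·19 = 2964.
2964 = 128·23 + 20, so 2964 mod 23 = 20.
(15 + 20) mod 23 = 12.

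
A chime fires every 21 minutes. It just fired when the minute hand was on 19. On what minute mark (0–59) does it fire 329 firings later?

329·21 = 6909.
Dividing 6909 by 60 gives quotient 115 and remainder 9.
(19 + 9) mod 60 = 28.

28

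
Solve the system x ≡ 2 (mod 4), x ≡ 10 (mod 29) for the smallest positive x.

x ≡ 2 (mod 4) gives x ∈ {2, 6, 10}.
The first of these with x mod 29 = 10 is 10.

10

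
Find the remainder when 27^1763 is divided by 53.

By repeated squaring mod 53: 27^1≡27, 27^2≡40, 27^4≡10, 27^8≡47, 27^16≡36, 27^32≡24, 27^64≡46, 27^128≡49, 27^256≡16, 27^512≡44, 27^1024≡28.
Since 1763 = 1 + 2 + 32 + 64 + 128 + 512 + 1024 in binary, 27^1763 ≡ 27·40·24·46·49·44·28 ≡ 32 (mod 53).

32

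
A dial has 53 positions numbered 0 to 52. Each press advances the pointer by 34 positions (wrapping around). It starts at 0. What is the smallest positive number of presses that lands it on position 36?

26

34⁻¹ ≡ 39 (mod 53) because 34·39 = 1326 = 25·53 + 1.
Multiplying both sides by 39: x ≡ 39·36 = 1404 ≡ 26 (mod 53).
Check: 34·26 = 884 = 16·53 + 36.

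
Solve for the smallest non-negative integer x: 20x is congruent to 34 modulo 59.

43

The inverse of 20 mod 59 is 3 (since 20·3 = 60 ≡ 1).
Multiplying both sides by 3: x ≡ 3·34 = 102 ≡ 43 (mod 59).
Check: 20·43 = 860 = 14·59 + 34.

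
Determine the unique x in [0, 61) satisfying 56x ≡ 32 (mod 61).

The inverse of 56 mod 61 is 12 (since 56·12 = 672 ≡ 1).
Multiplying both sides by 12: x ≡ 12·32 = 384 ≡ 18 (mod 61).

18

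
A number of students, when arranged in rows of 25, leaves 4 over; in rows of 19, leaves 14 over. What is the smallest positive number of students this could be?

Since 19·4 ≡ 1 (mod 25), take x = 14 + 19·((4−14)·4 mod 25) = 14 + 19·10 = 204.
Check: 204 mod 25 = 4, 204 mod 19 = 14.

204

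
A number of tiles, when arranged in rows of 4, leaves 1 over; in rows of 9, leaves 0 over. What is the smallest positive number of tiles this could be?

Since 9·1 ≡ 1 (mod 4), take x = 0 + 9·((1−0)·1 mod 4) = 0 + 9·1 = 9.
Check: 9 mod 4 = 1, 9 mod 9 = 0.

9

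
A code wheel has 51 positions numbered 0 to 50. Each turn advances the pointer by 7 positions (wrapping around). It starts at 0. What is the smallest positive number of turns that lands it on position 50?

29

7⁻¹ ≡ 22 (mod 51) because 7·22 = 154 = 3·51 + 1.
Multiplying both sides by 22: x ≡ 22·50 = 1100 ≡ 29 (mod 51).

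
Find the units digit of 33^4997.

Last digits of 3^n: 3, 9, 7, 1 (period 4).
4997 mod 4 = 1, so the last digit matches 3^1 = 3.

3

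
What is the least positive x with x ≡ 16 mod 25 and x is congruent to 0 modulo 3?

x ≡ 0 (mod 3) gives x ∈ {0, 3, 6, 9, 12, 15, 18, 21, …}.
The first of these with x mod 25 = 16 is 66.

66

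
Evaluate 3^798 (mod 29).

By repeated squaring mod 29: 3^1≡3, 3^2≡9, 3^4≡23, 3^8≡7, 3^16≡20, 3^32≡23, 3^64≡7, 3^128≡20, 3^256≡23, 3^512≡7.
Since 798 = 2 + 4 + 8 + 16 + 256 + 512 in binary, 3^798 ≡ 9·23·7·20·23·7 ≡ 28 (mod 29).

28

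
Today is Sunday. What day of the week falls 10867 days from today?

Wednesday

10867 − 1552·7 = 3, so 10867 ≡ 3 (mod 7).
Sunday + 3 days → Wednesday.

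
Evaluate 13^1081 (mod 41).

13

By repeated squaring mod 41: 13^1≡13, 13^2≡5, 13^4≡25, 13^8≡10, 13^16≡18, 13^32≡37, 13^64≡16, 13^128≡10, 13^256≡18, 13^512≡37, 13^1024≡16.
Since 1081 = 1 + 8 + 16 + 32 + 1024 in binary, 13^1081 ≡ 13·10·18·37·16 ≡ 13 (mod 41).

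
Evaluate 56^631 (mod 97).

By repeated squaring mod 97: 56^1≡56, 56^2≡32, 56^4≡54, 56^8≡6, 56^16≡36, 56^32≡35, 56^64≡61, 56^128≡35, 56^256≡61, 56^512≡35.
Since 631 = 1 + 2 + 4 + 16 + 32 + 64 + 512 in binary, 56^631 ≡ 56·32·54·36·35·61·35 ≡ 38 (mod 97).

38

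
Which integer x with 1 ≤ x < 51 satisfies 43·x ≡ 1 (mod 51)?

43·19 = 817 = 16·51 + 1, so 43⁻¹ ≡ 19 (mod 51).

19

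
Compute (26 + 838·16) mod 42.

838·16 = 13408.
13408 mod 42 = 10 (since 319·42 = 13398).
(26 + 10) mod 42 = 36.

36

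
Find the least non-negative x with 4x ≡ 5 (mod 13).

The inverse of 4 mod 13 is 10 (since 4·10 = 40 ≡ 1).
So x ≡ 10·5 = 50 ≡ 11 (mod 13).
Check: 4·11 = 44 = 3·13 + 5.

11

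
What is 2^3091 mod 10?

8

Powers of 2 mod 10 repeat with period 4: 2, 4, 8, 6.
3091 leaves remainder 3 on division by 4, so 2^3091 ends in 8.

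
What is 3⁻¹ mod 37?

37 = 12·3 + 1
3 = 3·1 + 0
Back-substituting gives 3·25 ≡ 1 (mod 37).

25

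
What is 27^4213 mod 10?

The units digit of 27^n cycles with period 4: 7, 9, 3, 1, …
4213 leaves remainder 1 on division by 4, so 27^4213 ends in 7.

7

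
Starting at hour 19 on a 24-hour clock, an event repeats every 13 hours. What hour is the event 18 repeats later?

13

18·13 = 234.
Dividing 234 by 24 gives quotient 9 and remainder 18.
(19 + 18) mod 24 = 13.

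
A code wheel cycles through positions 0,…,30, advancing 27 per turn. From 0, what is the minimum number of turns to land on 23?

2

The inverse of 27 mod 31 is 23 (since 27·23 = 621 ≡ 1).
Multiplying both sides by 23: x ≡ 23·23 = 529 ≡ 2 (mod 31).
Check: 27·2 = 54 = 1·31 + 23.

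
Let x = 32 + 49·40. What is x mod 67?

49

49·40 = 1960.
1960 mod 67 = 17 (since 29·67 = 1943).
(32 + 17) mod 67 = 49.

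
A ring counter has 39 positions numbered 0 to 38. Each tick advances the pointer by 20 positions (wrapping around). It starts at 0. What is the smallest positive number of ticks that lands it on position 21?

3

The inverse of 20 mod 39 is 2 (since 20·2 = 40 ≡ 1).
So x ≡ 2·21 = 42 ≡ 3 (mod 39).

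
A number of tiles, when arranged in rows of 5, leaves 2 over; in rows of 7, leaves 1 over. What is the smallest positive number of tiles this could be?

Since 7·3 ≡ 1 (mod 5), take x = 1 + 7·((2−1)·3 mod 5) = 1 + 7·3 = 22.
Check: 22 mod 5 = 2, 22 mod 7 = 1.

22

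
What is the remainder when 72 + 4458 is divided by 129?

15

Dividing 4458 by 129 gives quotient 34 and remainder 72.
(72 + 72) mod 129 = 15.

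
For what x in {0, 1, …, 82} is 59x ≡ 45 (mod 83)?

50

The inverse of 59 mod 83 is 38 (since 59·38 = 2242 ≡ 1).
Multiplying both sides by 38: x ≡ 38·45 = 1710 ≡ 50 (mod 83).
Check: 59·50 = 2950 = 35·83 + 45.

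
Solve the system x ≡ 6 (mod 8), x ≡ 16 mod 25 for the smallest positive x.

166

x ≡ 6 (mod 8) gives x ∈ {6, 14, 22, 30, 38, 46, 54, 62, …}.
The first of these with x mod 25 = 16 is 166.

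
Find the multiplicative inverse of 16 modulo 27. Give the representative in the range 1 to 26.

27 = 1·16 + 11
16 = 1·11 + 5
11 = 2·5 + 1
5 = 5·1 + 0
Back-substituting gives 16·22 ≡ 1 (mod 27).

22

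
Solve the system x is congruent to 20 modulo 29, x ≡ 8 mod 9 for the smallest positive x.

Since 9·13 ≡ 1 (mod 29), take x = 8 + 9·((20−8)·13 mod 29) = 8 + 9·11 = 107.
Check: 107 mod 29 = 20, 107 mod 9 = 8.

107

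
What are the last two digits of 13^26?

09

Square-and-reduce mod 100: 13^1≡13, 13^2≡69, 13^4≡61, 13^8≡21, 13^16≡41.
26 = 2 + 8 + 16, so 13^26 ≡ 69·21·41 ≡ 9 (mod 100).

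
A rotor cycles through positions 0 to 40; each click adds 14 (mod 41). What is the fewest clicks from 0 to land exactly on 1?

3

14·3 = 42 = 1·41 + 1, so 14⁻¹ ≡ 3 (mod 41).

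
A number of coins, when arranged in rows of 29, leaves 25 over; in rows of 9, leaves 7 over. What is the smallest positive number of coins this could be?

25

x ≡ 7 (mod 9) gives x ∈ {7, 16, 25}.
The first of these with x mod 29 = 25 is 25.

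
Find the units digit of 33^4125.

The units digit of 33^n cycles with period 4: 3, 9, 7, 1, …
4125 mod 4 = 1, so the last digit matches 3^1 = 3.

3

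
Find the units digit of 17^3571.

Last digits of 7^n: 7, 9, 3, 1 (period 4).
3571 mod 4 = 3, so the last digit matches 7^3 = 3.

3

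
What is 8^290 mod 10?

4

The units digit of 8^n cycles with period 4: 8, 4, 2, 6, …
290 mod 4 = 2, so the last digit matches 8^2 = 4.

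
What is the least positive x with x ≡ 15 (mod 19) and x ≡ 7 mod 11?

Since 11·7 ≡ 1 (mod 19), take x = 7 + 11·((15−7)·7 mod 19) = 7 + 11·18 = 205.
Check: 205 mod 19 = 15, 205 mod 11 = 7.

205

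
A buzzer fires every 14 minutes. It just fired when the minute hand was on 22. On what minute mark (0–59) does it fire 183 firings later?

183·14 = 2562.
2562 = 42·60 + 42, so 2562 mod 60 = 42.
(22 + 42) mod 60 = 4.

4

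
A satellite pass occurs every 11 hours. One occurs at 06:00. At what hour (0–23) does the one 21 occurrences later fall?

21·11 = 231.
231 − 9·24 = 15, so 231 ≡ 15 (mod 24).
(6 + 15) mod 24 = 21.

21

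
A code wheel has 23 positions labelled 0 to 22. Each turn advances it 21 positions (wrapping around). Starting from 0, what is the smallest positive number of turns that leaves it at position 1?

11

23 = 1·21 + 2
21 = 10·2 + 1
2 = 2·1 + 0
Back-substituting gives 21·11 ≡ 1 (mod 23).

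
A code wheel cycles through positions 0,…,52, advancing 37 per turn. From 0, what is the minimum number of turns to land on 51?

20

The inverse of 37 mod 53 is 43 (since 37·43 = 1591 ≡ 1).
Multiplying both sides by 43: x ≡ 43·51 = 2193 ≡ 20 (mod 53).
Check: 37·20 = 740 = 13·53 + 51.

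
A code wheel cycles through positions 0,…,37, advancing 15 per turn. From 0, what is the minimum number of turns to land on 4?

15⁻¹ ≡ 33 (mod 38) because 15·33 = 495 = 13·38 + 1.
Multiplying both sides by 33: x ≡ 33·4 = 132 ≡ 18 (mod 38).

18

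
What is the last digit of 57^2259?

3

The units digit of 57^n cycles with period 4: 7, 9, 3, 1, …
2259 leaves remainder 3 on division by 4, so 57^2259 ends in 3.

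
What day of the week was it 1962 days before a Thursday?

Tuesday

1962 − 280·7 = 2, so 1962 ≡ 2 (mod 7).
Thursday − 2 days → Tuesday.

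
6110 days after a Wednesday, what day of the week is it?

Tuesday

6110 − 872·7 = 6, so 6110 ≡ 6 (mod 7).
Wednesday + 6 days → Tuesday.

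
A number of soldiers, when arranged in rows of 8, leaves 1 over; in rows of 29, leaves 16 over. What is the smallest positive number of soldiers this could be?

161

Since 29·5 ≡ 1 (mod 8), take x = 16 + 29·((1−16)·5 mod 8) = 16 + 29·5 = 161.
Check: 161 mod 8 = 1, 161 mod 29 = 16.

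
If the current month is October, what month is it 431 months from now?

Dividing 431 by 12 gives quotient 35 and remainder 11.
October + 11 months → September.

September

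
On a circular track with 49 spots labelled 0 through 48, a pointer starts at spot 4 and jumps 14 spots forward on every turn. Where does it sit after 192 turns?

192·14 = 2688.
Dividing 2688 by 49 gives quotient 54 and remainder 42.
(4 + 42) mod 49 = 46.

46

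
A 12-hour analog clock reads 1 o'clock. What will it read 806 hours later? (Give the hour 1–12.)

3

Dividing 806 by 12 gives quotient 67 and remainder 2.
1 + 2 → 3 on a 12-hour dial.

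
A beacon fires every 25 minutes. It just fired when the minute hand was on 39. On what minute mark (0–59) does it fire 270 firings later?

270·25 = 6750.
6750 mod 60 = 30 (since 112·60 = 6720).
(39 + 30) mod 60 = 9.

9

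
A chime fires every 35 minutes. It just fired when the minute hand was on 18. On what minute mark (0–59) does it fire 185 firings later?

13

185·35 = 6475.
Dividing 6475 by 60 gives quotient 107 and remainder 55.
(18 + 55) mod 60 = 13.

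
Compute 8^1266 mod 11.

3

By repeated squaring mod 11: 8^1≡8, 8^2≡9, 8^4≡4, 8^8≡5, 8^16≡3, 8^32≡9, 8^64≡4, 8^128≡5, 8^256≡3, 8^512≡9, 8^1024≡4.
1266 = 2 + 16 + 32 + 64 + 128 + 1024, so 8^1266 ≡ 9·3·9·4·5·4 ≡ 3 (mod 11).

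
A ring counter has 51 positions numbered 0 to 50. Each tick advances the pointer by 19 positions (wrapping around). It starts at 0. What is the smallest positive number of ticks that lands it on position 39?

The inverse of 19 mod 51 is 43 (since 19·43 = 817 ≡ 1).
So x ≡ 43·39 = 1677 ≡ 45 (mod 51).
Check: 19·45 = 855 = 16·51 + 39.

45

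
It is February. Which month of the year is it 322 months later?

December

322 = 26·12 + 10, so 322 mod 12 = 10.
February + 10 months → December.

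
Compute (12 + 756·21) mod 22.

4

756·21 = 15876.
Dividing 15876 by 22 gives quotient 721 and remainder 14.
(12 + 14) mod 22 = 4.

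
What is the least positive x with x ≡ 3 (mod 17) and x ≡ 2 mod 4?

x ≡ 2 (mod 4) gives x ∈ {2, 6, 10, 14, 18, 22, 26, 30, …}.
The first of these with x mod 17 = 3 is 54.

54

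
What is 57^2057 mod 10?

The units digit of 57^n cycles with period 4: 7, 9, 3, 1, …
2057 leaves remainder 1 on division by 4, so 57^2057 ends in 7.

7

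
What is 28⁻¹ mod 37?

37 = 1·28 + 9
28 = 3·9 + 1
9 = 9·1 + 0
Back-substituting gives 28·4 ≡ 1 (mod 37).

4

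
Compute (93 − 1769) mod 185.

1769 mod 185 = 104 (since 9·185 = 1665).
(93 − 104) mod 185 = 174.

174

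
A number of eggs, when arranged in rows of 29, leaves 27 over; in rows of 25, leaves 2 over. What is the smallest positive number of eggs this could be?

x ≡ 2 (mod 25) gives x ∈ {2, 27}.
The first of these with x mod 29 = 27 is 27.

27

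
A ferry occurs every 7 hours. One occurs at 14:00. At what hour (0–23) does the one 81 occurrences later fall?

5

81·7 = 567.
Dividing 567 by 24 gives quotient 23 and remainder 15.
(14 + 15) mod 24 = 5.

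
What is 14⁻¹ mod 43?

40

43 = 3·14 + 1
14 = 14·1 + 0
Back-substituting gives 14·40 ≡ 1 (mod 43).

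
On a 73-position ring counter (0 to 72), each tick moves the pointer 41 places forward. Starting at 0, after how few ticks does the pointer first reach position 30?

31

The inverse of 41 mod 73 is 57 (since 41·57 = 2337 ≡ 1).
So x ≡ 57·30 = 1710 ≡ 31 (mod 73).
Check: 41·31 = 1271 = 17·73 + 30.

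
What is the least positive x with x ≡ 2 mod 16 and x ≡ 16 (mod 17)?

50

x ≡ 2 (mod 16) gives x ∈ {2, 18, 34, 50}.
The first of these with x mod 17 = 16 is 50.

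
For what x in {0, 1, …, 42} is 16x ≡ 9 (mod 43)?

16⁻¹ ≡ 35 (mod 43) because 16·35 = 560 = 13·43 + 1.
Multiplying both sides by 35: x ≡ 35·9 = 315 ≡ 14 (mod 43).
Check: 16·14 = 224 = 5·43 + 9.

14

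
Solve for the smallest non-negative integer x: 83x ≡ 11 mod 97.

The inverse of 83 mod 97 is 90 (since 83·90 = 7470 ≡ 1).
Multiplying both sides by 90: x ≡ 90·11 = 990 ≡ 20 (mod 97).

20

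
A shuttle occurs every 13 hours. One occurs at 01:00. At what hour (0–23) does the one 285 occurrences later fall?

10

285·13 = 3705.
3705 mod 24 = 9 (since 154·24 = 3696).
(1 + 9) mod 24 = 10.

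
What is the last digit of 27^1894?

The units digit of 27^n cycles with period 4: 7, 9, 3, 1, …
1894 leaves remainder 2 on division by 4, so 27^1894 ends in 9.

9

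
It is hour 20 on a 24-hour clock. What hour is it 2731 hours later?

15

2731 = 113·24 + 19, so 2731 mod 24 = 19.
(20 + 19) mod 24 = 15.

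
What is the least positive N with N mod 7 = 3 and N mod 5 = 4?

24

x ≡ 4 (mod 5) gives x ∈ {4, 9, 14, 19, 24}.
The first of these with x mod 7 = 3 is 24.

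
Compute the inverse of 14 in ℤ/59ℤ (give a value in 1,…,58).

14·38 = 532 = 9·59 + 1, so 14⁻¹ ≡ 38 (mod 59).

38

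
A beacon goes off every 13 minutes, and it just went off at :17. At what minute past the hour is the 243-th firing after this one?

243·13 = 3159.
3159 − 52·60 = 39, so 3159 ≡ 39 (mod 60).
(17 + 39) mod 60 = 56.

56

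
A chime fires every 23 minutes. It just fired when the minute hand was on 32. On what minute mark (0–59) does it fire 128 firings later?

128·23 = 2944.
Dividing 2944 by 60 gives quotient 49 and remainder 4.
(32 + 4) mod 60 = 36.

36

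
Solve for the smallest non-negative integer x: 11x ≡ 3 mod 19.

2

11⁻¹ ≡ 7 (mod 19) because 11·7 = 77 = 4·19 + 1.
Multiplying both sides by 7: x ≡ 7·3 = 21 ≡ 2 (mod 19).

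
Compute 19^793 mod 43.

33

Square-and-reduce mod 43: 19^1≡19, 19^2≡17, 19^4≡31, 19^8≡15, 19^16≡10, 19^32≡14, 19^64≡24, 19^128≡17, 19^256≡31, 19^512≡15.
793 = 1 + 8 + 16 + 256 + 512, so 19^793 ≡ 19·15·10·31·15 ≡ 33 (mod 43).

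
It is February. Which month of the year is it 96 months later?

96 = 8·12 + 0, so 96 mod 12 = 0.
February + 0 months → February.

February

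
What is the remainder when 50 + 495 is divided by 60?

5

Dividing 495 by 60 gives quotient 8 and remainder 15.
(50 + 15) mod 60 = 5.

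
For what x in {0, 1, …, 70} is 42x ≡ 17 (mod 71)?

19

42⁻¹ ≡ 22 (mod 71) because 42·22 = 924 = 13·71 + 1.
So x ≡ 22·17 = 374 ≡ 19 (mod 71).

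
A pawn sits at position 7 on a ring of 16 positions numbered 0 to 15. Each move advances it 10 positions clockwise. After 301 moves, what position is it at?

9

301·10 = 3010.
Dividing 3010 by 16 gives quotient 188 and remainder 2.
(7 + 2) mod 16 = 9.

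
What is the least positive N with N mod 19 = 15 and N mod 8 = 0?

x ≡ 0 (mod 8) gives x ∈ {0, 8, 16, 24, 32, 40, 48, 56, …}.
The first of these with x mod 19 = 15 is 72.

72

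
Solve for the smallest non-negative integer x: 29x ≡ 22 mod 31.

The inverse of 29 mod 31 is 15 (since 29·15 = 435 ≡ 1).
So x ≡ 15·22 = 330 ≡ 20 (mod 31).
Check: 29·20 = 580 = 18·31 + 22.

20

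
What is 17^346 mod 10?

The units digit of 17^n cycles with period 4: 7, 9, 3, 1, …
346 mod 4 = 2, so the last digit matches 7^2 = 9.

9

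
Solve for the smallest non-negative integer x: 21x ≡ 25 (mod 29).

15

The inverse of 21 mod 29 is 18 (since 21·18 = 378 ≡ 1).
Multiplying both sides by 18: x ≡ 18·25 = 450 ≡ 15 (mod 29).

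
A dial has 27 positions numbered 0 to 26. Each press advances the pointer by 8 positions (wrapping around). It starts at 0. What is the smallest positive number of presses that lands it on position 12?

15

The inverse of 8 mod 27 is 17 (since 8·17 = 136 ≡ 1).
Multiplying both sides by 17: x ≡ 17·12 = 204 ≡ 15 (mod 27).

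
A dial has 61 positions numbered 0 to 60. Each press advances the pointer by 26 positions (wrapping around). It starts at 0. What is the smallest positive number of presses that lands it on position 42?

11

26⁻¹ ≡ 54 (mod 61) because 26·54 = 1404 = 23·61 + 1.
Multiplying both sides by 54: x ≡ 54·42 = 2268 ≡ 11 (mod 61).
Check: 26·11 = 286 = 4·61 + 42.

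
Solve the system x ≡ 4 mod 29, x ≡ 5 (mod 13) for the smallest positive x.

265

x ≡ 5 (mod 13) gives x ∈ {5, 18, 31, 44, 57, 70, 83, 96, …}.
The first of these with x mod 29 = 4 is 265.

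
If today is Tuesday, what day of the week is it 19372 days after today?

19372 mod 7 = 3 (since 2767·7 = 19369).
Tuesday + 3 days → Friday.

Friday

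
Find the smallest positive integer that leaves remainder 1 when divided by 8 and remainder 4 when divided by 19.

x ≡ 1 (mod 8) gives x ∈ {1, 9, 17, 25, 33, 41, 49, 57, …}.
The first of these with x mod 19 = 4 is 137.

137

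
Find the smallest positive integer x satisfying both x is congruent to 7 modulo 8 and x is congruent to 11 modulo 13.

63

x ≡ 7 (mod 8) gives x ∈ {7, 15, 23, 31, 39, 47, 55, 63}.
The first of these with x mod 13 = 11 is 63.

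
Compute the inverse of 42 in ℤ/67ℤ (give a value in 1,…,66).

42·8 = 336 = 5·67 + 1, so 42⁻¹ ≡ 8 (mod 67).

8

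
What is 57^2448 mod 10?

Last digits of 7^n: 7, 9, 3, 1 (period 4).
2448 mod 4 = 0, so the last digit matches 7^4 = 1.

1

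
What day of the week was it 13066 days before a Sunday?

Dividing 13066 by 7 gives quotient 1866 and remainder 4.
Sunday − 4 days → Wednesday.

Wednesday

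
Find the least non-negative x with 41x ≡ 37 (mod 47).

41⁻¹ ≡ 39 (mod 47) because 41·39 = 1599 = 34·47 + 1.
Multiplying both sides by 39: x ≡ 39·37 = 1443 ≡ 33 (mod 47).

33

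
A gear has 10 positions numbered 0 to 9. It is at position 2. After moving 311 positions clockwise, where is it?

3

311 − 31·10 = 1, so 311 ≡ 1 (mod 10).
(2 + 1) mod 10 = 3.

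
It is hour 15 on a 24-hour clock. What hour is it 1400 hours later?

1400 − 58·24 = 8, so 1400 ≡ 8 (mod 24).
(15 + 8) mod 24 = 23.

23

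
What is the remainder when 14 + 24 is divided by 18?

24 = 1·18 + 6, so 24 mod 18 = 6.
(14 + 6) mod 18 = 2.

2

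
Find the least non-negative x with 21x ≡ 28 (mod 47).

21⁻¹ ≡ 9 (mod 47) because 21·9 = 189 = 4·47 + 1.
Multiplying both sides by 9: x ≡ 9·28 = 252 ≡ 17 (mod 47).

17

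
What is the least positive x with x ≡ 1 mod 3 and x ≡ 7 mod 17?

7

x ≡ 1 (mod 3) gives x ∈ {1, 4, 7}.
The first of these with x mod 17 = 7 is 7.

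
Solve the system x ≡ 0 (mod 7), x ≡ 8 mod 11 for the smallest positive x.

63

Since 11·2 ≡ 1 (mod 7), take x = 8 + 11·((0−8)·2 mod 7) = 8 + 11·5 = 63.
Check: 63 mod 7 = 0, 63 mod 11 = 8.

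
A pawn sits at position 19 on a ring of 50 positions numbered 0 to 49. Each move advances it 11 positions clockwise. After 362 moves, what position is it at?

362·11 = 3982.
3982 = 79·50 + 32, so 3982 mod 50 = 32.
(19 + 32) mod 50 = 1.

1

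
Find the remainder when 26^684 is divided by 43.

Square-and-reduce mod 43: 26^1≡26, 26^2≡31, 26^4≡15, 26^8≡10, 26^16≡14, 26^32≡24, 26^64≡17, 26^128≡31, 26^256≡15, 26^512≡10.
Since 684 = 4 + 8 + 32 + 128 + 512 in binary, 26^684 ≡ 15·10·24·31·10 ≡ 21 (mod 43).

21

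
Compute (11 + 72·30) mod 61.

72·30 = 2160.
2160 mod 61 = 25 (since 35·61 = 2135).
(11 + 25) mod 61 = 36.

36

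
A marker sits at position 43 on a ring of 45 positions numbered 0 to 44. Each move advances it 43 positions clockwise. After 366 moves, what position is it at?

31

366·43 = 15738.
15738 = 349·45 + 33, so 15738 mod 45 = 33.
(43 + 33) mod 45 = 31.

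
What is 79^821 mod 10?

Powers of 9 mod 10 repeat with period 2: 9, 1.
821 mod 2 = 1, so the last digit matches 9^1 = 9.

9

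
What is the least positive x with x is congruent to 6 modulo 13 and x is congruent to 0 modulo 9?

x ≡ 0 (mod 9) gives x ∈ {0, 9, 18, 27, 36, 45}.
The first of these with x mod 13 = 6 is 45.

45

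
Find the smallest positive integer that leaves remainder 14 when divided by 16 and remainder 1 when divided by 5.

46

x ≡ 1 (mod 5) gives x ∈ {1, 6, 11, 16, 21, 26, 31, 36, …}.
The first of these with x mod 16 = 14 is 46.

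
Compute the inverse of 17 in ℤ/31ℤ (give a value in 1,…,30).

31 = 1·17 + 14
17 = 1·14 + 3
14 = 4·3 + 2
3 = 1·2 + 1
2 = 2·1 + 0
Back-substituting gives 17·11 ≡ 1 (mod 31).

11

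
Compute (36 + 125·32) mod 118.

24

125·32 = 4000.
4000 = 33·118 + 106, so 4000 mod 118 = 106.
(36 + 106) mod 118 = 24.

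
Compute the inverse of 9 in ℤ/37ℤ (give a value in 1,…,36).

33

9·33 = 297 = 8·37 + 1, so 9⁻¹ ≡ 33 (mod 37).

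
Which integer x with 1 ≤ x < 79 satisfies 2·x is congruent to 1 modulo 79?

2·40 = 80 = 1·79 + 1, so 2⁻¹ ≡ 40 (mod 79).

40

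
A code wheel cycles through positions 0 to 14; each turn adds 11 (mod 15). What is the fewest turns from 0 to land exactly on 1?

11

11·11 = 121 = 8·15 + 1, so 11⁻¹ ≡ 11 (mod 15).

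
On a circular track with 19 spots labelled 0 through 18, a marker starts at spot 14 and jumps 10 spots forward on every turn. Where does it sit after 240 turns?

1

240·10 = 2400.
2400 = 126·19 + 6, so 2400 mod 19 = 6.
(14 + 6) mod 19 = 1.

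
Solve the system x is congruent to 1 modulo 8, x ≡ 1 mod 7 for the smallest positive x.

1

x ≡ 1 (mod 7) gives x ∈ {1}.
The first of these with x mod 8 = 1 is 1.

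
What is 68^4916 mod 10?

6

Last digits of 8^n: 8, 4, 2, 6 (period 4).
4916 leaves remainder 0 on division by 4, so 68^4916 ends in 6.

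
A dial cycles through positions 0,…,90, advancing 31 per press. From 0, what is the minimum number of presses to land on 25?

The inverse of 31 mod 91 is 47 (since 31·47 = 1457 ≡ 1).
So x ≡ 47·25 = 1175 ≡ 83 (mod 91).

83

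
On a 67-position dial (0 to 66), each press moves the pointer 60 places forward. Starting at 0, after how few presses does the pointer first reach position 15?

60⁻¹ ≡ 19 (mod 67) because 60·19 = 1140 = 17·67 + 1.
Multiplying both sides by 19: x ≡ 19·15 = 285 ≡ 17 (mod 67).

17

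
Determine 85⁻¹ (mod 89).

22

89 = 1·85 + 4
85 = 21·4 + 1
4 = 4·1 + 0
Back-substituting gives 85·22 ≡ 1 (mod 89).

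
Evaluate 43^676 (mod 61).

15

By repeated squaring mod 61: 43^1≡43, 43^2≡19, 43^4≡56, 43^8≡25, 43^16≡15, 43^32≡42, 43^64≡56, 43^128≡25, 43^256≡15, 43^512≡42.
Since 676 = 4 + 32 + 128 + 512 in binary, 43^676 ≡ 56·42·25·42 ≡ 15 (mod 61).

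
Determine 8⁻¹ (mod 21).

8

21 = 2·8 + 5
8 = 1·5 + 3
5 = 1·3 + 2
3 = 1·2 + 1
2 = 2·1 + 0
Back-substituting gives 8·8 ≡ 1 (mod 21).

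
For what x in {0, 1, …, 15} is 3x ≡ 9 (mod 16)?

3

3⁻¹ ≡ 11 (mod 16) because 3·11 = 33 = 2·16 + 1.
Multiplying both sides by 11: x ≡ 11·9 = 99 ≡ 3 (mod 16).
Check: 3·3 = 9 = 0·16 + 9.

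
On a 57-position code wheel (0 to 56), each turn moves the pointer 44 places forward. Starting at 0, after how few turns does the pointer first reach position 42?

The inverse of 44 mod 57 is 35 (since 44·35 = 1540 ≡ 1).
So x ≡ 35·42 = 1470 ≡ 45 (mod 57).

45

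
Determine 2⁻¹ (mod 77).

39

2·39 = 78 = 1·77 + 1, so 2⁻¹ ≡ 39 (mod 77).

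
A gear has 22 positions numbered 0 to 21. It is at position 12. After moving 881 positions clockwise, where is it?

881 = 40·22 + 1, so 881 mod 22 = 1.
(12 + 1) mod 22 = 13.

13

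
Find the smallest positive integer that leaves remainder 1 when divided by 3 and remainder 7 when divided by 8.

x ≡ 1 (mod 3) gives x ∈ {1, 4, 7}.
The first of these with x mod 8 = 7 is 7.

7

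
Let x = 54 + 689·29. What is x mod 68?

689·29 = 19981.
19981 = 293·68 + 57, so 19981 mod 68 = 57.
(54 + 57) mod 68 = 43.

43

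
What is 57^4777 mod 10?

Powers of 7 mod 10 repeat with period 4: 7, 9, 3, 1.
4777 leaves remainder 1 on division by 4, so 57^4777 ends in 7.

7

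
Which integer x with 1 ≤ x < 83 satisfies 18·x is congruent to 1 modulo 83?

18·60 = 1080 = 13·83 + 1, so 18⁻¹ ≡ 60 (mod 83).

60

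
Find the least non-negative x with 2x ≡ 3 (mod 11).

The inverse of 2 mod 11 is 6 (since 2·6 = 12 ≡ 1).
So x ≡ 6·3 = 18 ≡ 7 (mod 11).
Check: 2·7 = 14 = 1·11 + 3.

7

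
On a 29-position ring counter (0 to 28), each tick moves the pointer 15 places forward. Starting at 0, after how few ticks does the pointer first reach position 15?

15⁻¹ ≡ 2 (mod 29) because 15·2 = 30 = 1·29 + 1.
Multiplying both sides by 2: x ≡ 2·15 = 30 ≡ 1 (mod 29).

1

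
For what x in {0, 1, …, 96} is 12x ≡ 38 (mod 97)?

84

The inverse of 12 mod 97 is 89 (since 12·89 = 1068 ≡ 1).
Multiplying both sides by 89: x ≡ 89·38 = 3382 ≡ 84 (mod 97).
Check: 12·84 = 1008 = 10·97 + 38.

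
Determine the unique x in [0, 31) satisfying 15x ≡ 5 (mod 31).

15⁻¹ ≡ 29 (mod 31) because 15·29 = 435 = 14·31 + 1.
So x ≡ 29·5 = 145 ≡ 21 (mod 31).
Check: 15·21 = 315 = 10·31 + 5.

21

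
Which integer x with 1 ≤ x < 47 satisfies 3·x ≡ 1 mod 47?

3·16 = 48 = 1·47 + 1, so 3⁻¹ ≡ 16 (mod 47).

16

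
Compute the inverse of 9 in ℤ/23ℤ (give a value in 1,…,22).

9·18 = 162 = 7·23 + 1, so 9⁻¹ ≡ 18 (mod 23).

18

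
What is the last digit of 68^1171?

2

Powers of 8 mod 10 repeat with period 4: 8, 4, 2, 6.
1171 mod 4 = 3, so the last digit matches 8^3 = 2.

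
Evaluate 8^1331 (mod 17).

2

By repeated squaring mod 17: 8^1≡8, 8^2≡13, 8^4≡16, 8^8≡1, 8^16≡1, 8^32≡1, 8^64≡1, 8^128≡1, 8^256≡1, 8^512≡1, 8^1024≡1.
Since 1331 = 1 + 2 + 16 + 32 + 256 + 1024 in binary, 8^1331 ≡ 8·13·1·1·1·1 ≡ 2 (mod 17).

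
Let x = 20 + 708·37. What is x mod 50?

708·37 = 26196.
Dividing 26196 by 50 gives quotient 523 and remainder 46.
(20 + 46) mod 50 = 16.

16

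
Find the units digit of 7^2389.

Last digits of 7^n: 7, 9, 3, 1 (period 4).
2389 leaves remainder 1 on division by 4, so 7^2389 ends in 7.

7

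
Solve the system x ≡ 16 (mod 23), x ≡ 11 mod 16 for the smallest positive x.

x ≡ 11 (mod 16) gives x ∈ {11, 27, 43, 59, 75, 91, 107, 123, …}.
The first of these with x mod 23 = 16 is 315.

315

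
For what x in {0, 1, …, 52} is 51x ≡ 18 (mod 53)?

51⁻¹ ≡ 26 (mod 53) because 51·26 = 1326 = 25·53 + 1.
So x ≡ 26·18 = 468 ≡ 44 (mod 53).
Check: 51·44 = 2244 = 42·53 + 18.

44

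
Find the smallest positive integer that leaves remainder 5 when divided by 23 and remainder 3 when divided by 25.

28

x ≡ 5 (mod 23) gives x ∈ {5, 28}.
The first of these with x mod 25 = 3 is 28.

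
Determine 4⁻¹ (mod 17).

13

4·13 = 52 = 3·17 + 1, so 4⁻¹ ≡ 13 (mod 17).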